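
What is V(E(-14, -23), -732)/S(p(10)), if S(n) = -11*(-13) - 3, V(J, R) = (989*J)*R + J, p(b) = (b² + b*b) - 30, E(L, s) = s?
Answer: 2378683/20 ≈ 1.1893e+5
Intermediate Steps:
p(b) = -30 + 2*b² (p(b) = (b² + b²) - 30 = 2*b² - 30 = -30 + 2*b²)
V(J, R) = J + 989*J*R (V(J, R) = 989*J*R + J = J + 989*J*R)
S(n) = 140 (S(n) = 143 - 3 = 140)
V(E(-14, -23), -732)/S(p(10)) = -23*(1 + 989*(-732))/140 = -23*(1 - 723948)*(1/140) = -23*(-723947)*(1/140) = 16650781*(1/140) = 2378683/20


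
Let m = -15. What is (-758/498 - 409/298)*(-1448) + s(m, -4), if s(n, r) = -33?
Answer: 154278559/37101 ≈ 4158.3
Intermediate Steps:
(-758/498 - 409/298)*(-1448) + s(m, -4) = (-758/498 - 409/298)*(-1448) - 33 = (-758*1/498 - 409*1/298)*(-1448) - 33 = (-379/249 - 409/298)*(-1448) - 33 = -214783/74202*(-1448) - 33 = 155502892/37101 - 33 = 154278559/37101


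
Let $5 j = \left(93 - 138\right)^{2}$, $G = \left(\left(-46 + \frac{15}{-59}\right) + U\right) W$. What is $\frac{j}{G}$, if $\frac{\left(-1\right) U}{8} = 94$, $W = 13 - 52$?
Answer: $\frac{885}{68029} \approx 0.013009$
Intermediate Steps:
$W = -39$ ($W = 13 - 52 = -39$)
$U = -752$ ($U = \left(-8\right) 94 = -752$)
$G = \frac{1836783}{59}$ ($G = \left(\left(-46 + \frac{15}{-59}\right) - 752\right) \left(-39\right) = \left(\left(-46 + 15 \left(- \frac{1}{59}\right)\right) - 752\right) \left(-39\right) = \left(\left(-46 - \frac{15}{59}\right) - 752\right) \left(-39\right) = \left(- \frac{2729}{59} - 752\right) \left(-39\right) = \left(- \frac{47097}{59}\right) \left(-39\right) = \frac{1836783}{59} \approx 31132.0$)
$j = 405$ ($j = \frac{\left(93 - 138\right)^{2}}{5} = \frac{\left(-45\right)^{2}}{5} = \frac{1}{5} \cdot 2025 = 405$)
$\frac{j}{G} = \frac{405}{\frac{1836783}{59}} = 405 \cdot \frac{59}{1836783} = \frac{885}{68029}$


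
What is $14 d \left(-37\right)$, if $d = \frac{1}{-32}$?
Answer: $\frac{259}{16} \approx 16.188$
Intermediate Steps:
$d = - \frac{1}{32} \approx -0.03125$
$14 d \left(-37\right) = 14 \left(- \frac{1}{32}\right) \left(-37\right) = \left(- \frac{7}{16}\right) \left(-37\right) = \frac{259}{16}$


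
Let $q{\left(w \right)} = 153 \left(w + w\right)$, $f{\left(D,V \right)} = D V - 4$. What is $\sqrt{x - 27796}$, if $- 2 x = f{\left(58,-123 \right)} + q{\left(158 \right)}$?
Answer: $i \sqrt{48401} \approx 220.0 i$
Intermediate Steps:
$f{\left(D,V \right)} = -4 + D V$
$q{\left(w \right)} = 306 w$ ($q{\left(w \right)} = 153 \cdot 2 w = 306 w$)
$x = -20605$ ($x = - \frac{\left(-4 + 58 \left(-123\right)\right) + 306 \cdot 158}{2} = - \frac{\left(-4 - 7134\right) + 48348}{2} = - \frac{-7138 + 48348}{2} = \left(- \frac{1}{2}\right) 41210 = -20605$)
$\sqrt{x - 27796} = \sqrt{-20605 - 27796} = \sqrt{-48401} = i \sqrt{48401}$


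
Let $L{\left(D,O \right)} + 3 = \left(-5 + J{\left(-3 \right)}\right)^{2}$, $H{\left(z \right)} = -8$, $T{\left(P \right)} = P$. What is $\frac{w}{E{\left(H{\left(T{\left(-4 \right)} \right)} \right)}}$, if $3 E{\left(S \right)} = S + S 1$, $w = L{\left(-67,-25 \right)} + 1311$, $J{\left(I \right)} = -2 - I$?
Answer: $- \frac{993}{4} \approx -248.25$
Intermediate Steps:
$L{\left(D,O \right)} = 13$ ($L{\left(D,O \right)} = -3 + \left(-5 - -1\right)^{2} = -3 + \left(-5 + \left(-2 + 3\right)\right)^{2} = -3 + \left(-5 + 1\right)^{2} = -3 + \left(-4\right)^{2} = -3 + 16 = 13$)
$w = 1324$ ($w = 13 + 1311 = 1324$)
$E{\left(S \right)} = \frac{2 S}{3}$ ($E{\left(S \right)} = \frac{S + S 1}{3} = \frac{S + S}{3} = \frac{2 S}{3}$)
$\frac{w}{E{\left(H{\left(T{\left(-4 \right)} \right)} \right)}} = \frac{1324}{\frac{2}{3} \left(-8\right)} = \frac{1324}{- \frac{16}{3}} = 1324 \left(- \frac{3}{16}\right) = - \frac{993}{4}$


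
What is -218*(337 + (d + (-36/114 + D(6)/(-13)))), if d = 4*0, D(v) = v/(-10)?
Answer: -90657916/1235 ≈ -73407.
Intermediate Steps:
D(v) = -v/10 (D(v) = v*(-⅒) = -v/10)
d = 0
-218*(337 + (d + (-36/114 + D(6)/(-13)))) = -218*(337 + (0 + (-36/114 - ⅒*6/(-13)))) = -218*(337 + (0 + (-36*1/114 - ⅗*(-1/13)))) = -218*(337 + (0 + (-6/19 + 3/65))) = -218*(337 + (0 - 333/1235)) = -218*(337 - 333/1235) = -218*415862/1235 = -90657916/1235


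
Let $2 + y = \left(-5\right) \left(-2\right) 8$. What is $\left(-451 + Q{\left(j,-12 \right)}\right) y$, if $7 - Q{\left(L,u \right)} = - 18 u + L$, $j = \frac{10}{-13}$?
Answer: $-51420$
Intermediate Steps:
$j = - \frac{10}{13}$ ($j = 10 \left(- \frac{1}{13}\right) = - \frac{10}{13} \approx -0.76923$)
$Q{\left(L,u \right)} = 7 - L + 18 u$ ($Q{\left(L,u \right)} = 7 - \left(- 18 u + L\right) = 7 - \left(L - 18 u\right) = 7 - L + 18 u$)
$y = 78$ ($y = -2 + \left(-5\right) \left(-2\right) 8 = -2 + 10 \cdot 8 = -2 + 80 = 78$)
$\left(-451 + Q{\left(j,-12 \right)}\right) y = \left(-451 + \left(7 - - \frac{10}{13} + 18 \left(-12\right)\right)\right) 78 = \left(-451 + \left(7 + \frac{10}{13} - 216\right)\right) 78 = \left(-451 - \frac{2707}{13}\right) 78 = \left(- \frac{8570}{13}\right) 78 = -51420$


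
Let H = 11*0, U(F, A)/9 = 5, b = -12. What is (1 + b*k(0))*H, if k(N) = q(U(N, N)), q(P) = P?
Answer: 0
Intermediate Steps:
U(F, A) = 45 (U(F, A) = 9*5 = 45)
k(N) = 45
H = 0
(1 + b*k(0))*H = (1 - 12*45)*0 = (1 - 540)*0 = -539*0 = 0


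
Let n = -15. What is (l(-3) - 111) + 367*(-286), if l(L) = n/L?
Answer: -105068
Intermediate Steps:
l(L) = -15/L
(l(-3) - 111) + 367*(-286) = (-15/(-3) - 111) + 367*(-286) = (-15*(-1/3) - 111) - 104962 = (5 - 111) - 104962 = -106 - 104962 = -105068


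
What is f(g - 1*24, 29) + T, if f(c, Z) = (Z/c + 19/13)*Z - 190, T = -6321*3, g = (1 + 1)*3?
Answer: -4482817/234 ≈ -19157.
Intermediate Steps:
g = 6 (g = 2*3 = 6)
T = -18963
f(c, Z) = -190 + Z*(19/13 + Z/c) (f(c, Z) = (Z/c + 19*(1/13))*Z - 190 = (Z/c + 19/13)*Z - 190 = (19/13 + Z/c)*Z - 190 = Z*(19/13 + Z/c) - 190 = -190 + Z*(19/13 + Z/c))
f(g - 1*24, 29) + T = (-190 + (19/13)*29 + 29²/(6 - 1*24)) - 18963 = (-190 + 551/13 + 841/(6 - 24)) - 18963 = (-190 + 551/13 + 841/(-18)) - 18963 = (-190 + 551/13 + 841*(-1/18)) - 18963 = (-190 + 551/13 - 841/18) - 18963 = -45475/234 - 18963 = -4482817/234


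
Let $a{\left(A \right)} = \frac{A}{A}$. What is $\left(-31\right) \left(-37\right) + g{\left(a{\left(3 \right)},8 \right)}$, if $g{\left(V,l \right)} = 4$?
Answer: $1151$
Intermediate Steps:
$a{\left(A \right)} = 1$
$\left(-31\right) \left(-37\right) + g{\left(a{\left(3 \right)},8 \right)} = \left(-31\right) \left(-37\right) + 4 = 1147 + 4 = 1151$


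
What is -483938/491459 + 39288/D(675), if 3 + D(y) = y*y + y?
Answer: -67170338798/74750422441 ≈ -0.89859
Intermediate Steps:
D(y) = -3 + y + y**2 (D(y) = -3 + (y*y + y) = -3 + (y**2 + y) = -3 + (y + y**2) = -3 + y + y**2)
-483938/491459 + 39288/D(675) = -483938/491459 + 39288/(-3 + 675 + 675**2) = -483938*1/491459 + 39288/(-3 + 675 + 455625) = -483938/491459 + 39288/456297 = -483938/491459 + 39288*(1/456297) = -483938/491459 + 13096/152099 = -67170338798/74750422441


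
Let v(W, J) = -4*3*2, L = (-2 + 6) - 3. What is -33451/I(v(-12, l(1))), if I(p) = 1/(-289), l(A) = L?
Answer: 9667339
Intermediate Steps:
L = 1 (L = 4 - 3 = 1)
l(A) = 1
v(W, J) = -24 (v(W, J) = -12*2 = -24)
I(p) = -1/289
-33451/I(v(-12, l(1))) = -33451/(-1/289) = -33451*(-289) = 9667339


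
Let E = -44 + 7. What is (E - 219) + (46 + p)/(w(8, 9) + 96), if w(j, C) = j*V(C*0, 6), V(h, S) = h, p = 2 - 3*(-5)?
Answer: -8171/32 ≈ -255.34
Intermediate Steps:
p = 17 (p = 2 + 15 = 17)
w(j, C) = 0 (w(j, C) = j*(C*0) = j*0 = 0)
E = -37
(E - 219) + (46 + p)/(w(8, 9) + 96) = (-37 - 219) + (46 + 17)/(0 + 96) = -256 + 63/96 = -256 + 63*(1/96) = -256 + 21/32 = -8171/32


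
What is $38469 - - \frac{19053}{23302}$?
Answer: $\frac{896423691}{23302} \approx 38470.0$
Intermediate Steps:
$38469 - - \frac{19053}{23302} = 38469 + \frac{19053}{23302} = \frac{896423691}{23302}$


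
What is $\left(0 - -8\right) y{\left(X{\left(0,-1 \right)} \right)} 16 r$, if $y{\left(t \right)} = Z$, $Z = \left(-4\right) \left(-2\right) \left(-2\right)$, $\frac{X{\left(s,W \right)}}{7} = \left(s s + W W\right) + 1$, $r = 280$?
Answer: $-573440$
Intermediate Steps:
$X{\left(s,W \right)} = 7 + 7 W^{2} + 7 s^{2}$ ($X{\left(s,W \right)} = 7 \left(\left(s s + W W\right) + 1\right) = 7 \left(\left(s^{2} + W^{2}\right) + 1\right) = 7 \left(\left(W^{2} + s^{2}\right) + 1\right) = 7 \left(1 + W^{2} + s^{2}\right) = 7 + 7 W^{2} + 7 s^{2}$)
$Z = -16$ ($Z = 8 \left(-2\right) = -16$)
$y{\left(t \right)} = -16$
$\left(0 - -8\right) y{\left(X{\left(0,-1 \right)} \right)} 16 r = \left(0 - -8\right) \left(-16\right) 16 \cdot 280 = \left(0 + 8\right) \left(-16\right) 16 \cdot 280 = 8 \left(-16\right) 16 \cdot 280 = \left(-128\right) 16 \cdot 280 = \left(-2048\right) 280 = -573440$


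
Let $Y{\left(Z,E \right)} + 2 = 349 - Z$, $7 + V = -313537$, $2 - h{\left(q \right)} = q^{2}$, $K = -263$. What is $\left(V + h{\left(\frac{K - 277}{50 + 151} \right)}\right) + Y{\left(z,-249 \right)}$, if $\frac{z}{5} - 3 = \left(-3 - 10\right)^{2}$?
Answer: $- \frac{1409825295}{4489} \approx -3.1406 \cdot 10^{5}$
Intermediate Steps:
$z = 860$ ($z = 15 + 5 \left(-3 - 10\right)^{2} = 15 + 5 \left(-13\right)^{2} = 15 + 5 \cdot 169 = 15 + 845 = 860$)
$h{\left(q \right)} = 2 - q^{2}$
$V = -313544$ ($V = -7 - 313537 = -313544$)
$Y{\left(Z,E \right)} = 347 - Z$ ($Y{\left(Z,E \right)} = -2 - \left(-349 + Z\right) = 347 - Z$)
$\left(V + h{\left(\frac{K - 277}{50 + 151} \right)}\right) + Y{\left(z,-249 \right)} = \left(-313544 + \left(2 - \left(\frac{-263 - 277}{50 + 151}\right)^{2}\right)\right) + \left(347 - 860\right) = \left(-313544 + \left(2 - \left(- \frac{540}{201}\right)^{2}\right)\right) + \left(347 - 860\right) = \left(-313544 + \left(2 - \left(\left(-540\right) \frac{1}{201}\right)^{2}\right)\right) - 513 = \left(-313544 + \left(2 - \left(- \frac{180}{67}\right)^{2}\right)\right) - 513 = \left(-313544 + \left(2 - \frac{32400}{4489}\right)\right) - 513 = \left(-313544 - \frac{23422}{4489}\right) - 513 = - \frac{1407522438}{4489} - 513 = - \frac{1409825295}{4489}$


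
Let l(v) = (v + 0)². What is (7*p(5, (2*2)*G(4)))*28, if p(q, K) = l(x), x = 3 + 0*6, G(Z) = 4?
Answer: 1764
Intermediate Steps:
x = 3 (x = 3 + 0 = 3)
l(v) = v²
p(q, K) = 9 (p(q, K) = 3² = 9)
(7*p(5, (2*2)*G(4)))*28 = (7*9)*28 = 63*28 = 1764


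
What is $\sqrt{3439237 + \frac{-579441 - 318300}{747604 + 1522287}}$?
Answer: $\frac{\sqrt{104854085204529814}}{174607} \approx 1854.5$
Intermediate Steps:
$\sqrt{3439237 + \frac{-579441 - 318300}{747604 + 1522287}} = \sqrt{3439237 + \frac{-579441 - 318300}{2269891}} = \sqrt{3439237 - \frac{69057}{174607}} = \sqrt{\frac{600514785802}{174607}} = \frac{\sqrt{104854085204529814}}{174607}$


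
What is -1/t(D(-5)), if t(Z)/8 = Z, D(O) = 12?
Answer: -1/96 ≈ -0.010417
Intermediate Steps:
t(Z) = 8*Z
-1/t(D(-5)) = -1/(8*12) = -1/96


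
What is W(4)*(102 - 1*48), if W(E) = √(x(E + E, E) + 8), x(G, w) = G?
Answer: 216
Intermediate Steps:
W(E) = √(8 + 2*E) (W(E) = √((E + E) + 8) = √(2*E + 8) = √(8 + 2*E))
W(4)*(102 - 1*48) = √(8 + 2*4)*(102 - 1*48) = √(8 + 8)*(102 - 48) = √16*54 = 4*54 = 216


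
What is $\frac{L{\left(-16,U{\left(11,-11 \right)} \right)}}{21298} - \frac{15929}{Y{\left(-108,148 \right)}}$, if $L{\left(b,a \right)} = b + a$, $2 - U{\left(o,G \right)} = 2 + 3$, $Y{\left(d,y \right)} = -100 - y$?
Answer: $\frac{169625565}{2640952} \approx 64.229$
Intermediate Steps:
$U{\left(o,G \right)} = -3$ ($U{\left(o,G \right)} = 2 - \left(2 + 3\right) = 2 - 5 = -3$)
$L{\left(b,a \right)} = a + b$
$\frac{L{\left(-16,U{\left(11,-11 \right)} \right)}}{21298} - \frac{15929}{Y{\left(-108,148 \right)}} = \frac{-3 - 16}{21298} - \frac{15929}{-100 - 148} = \left(-19\right) \frac{1}{21298} - \frac{15929}{-100 - 148} = - \frac{19}{21298} - \frac{15929}{-248} = - \frac{19}{21298} - - \frac{15929}{248} = - \frac{19}{21298} + \frac{15929}{248} = \frac{169625565}{2640952}$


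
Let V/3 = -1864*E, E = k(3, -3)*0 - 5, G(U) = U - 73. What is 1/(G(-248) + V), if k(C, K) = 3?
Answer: 1/27639 ≈ 3.6181e-5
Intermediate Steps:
G(U) = -73 + U
E = -5 (E = 3*0 - 5 = 0 - 5 = -5)
V = 27960 (V = 3*(-1864*(-5)) = 3*9320 = 27960)
1/(G(-248) + V) = 1/((-73 - 248) + 27960) = 1/(-321 + 27960) = 1/27639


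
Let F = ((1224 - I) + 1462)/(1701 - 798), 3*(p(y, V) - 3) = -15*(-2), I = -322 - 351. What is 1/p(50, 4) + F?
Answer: 44570/11739 ≈ 3.7967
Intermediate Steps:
I = -673
p(y, V) = 13 (p(y, V) = 3 + (-15*(-2))/3 = 3 + (⅓)*30 = 3 + 10 = 13)
F = 3359/903 (F = ((1224 - 1*(-673)) + 1462)/(1701 - 798) = ((1224 + 673) + 1462)/903 = (1897 + 1462)*(1/903) = 3359*(1/903) = 3359/903 ≈ 3.7198)
1/p(50, 4) + F = 1/13 + 3359/903 = 44570/11739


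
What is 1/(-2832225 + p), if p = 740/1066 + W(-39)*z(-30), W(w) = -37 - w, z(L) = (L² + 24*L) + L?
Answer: -533/1509415655 ≈ -3.5312e-7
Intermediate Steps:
z(L) = L² + 25*L
p = 160270/533 (p = 740/1066 + (-37 - 1*(-39))*(-30*(25 - 30)) = 740*(1/1066) + (-37 + 39)*(-30*(-5)) = 370/533 + 2*150 = 370/533 + 300 = 160270/533 ≈ 300.69)
1/(-2832225 + p) = 1/(-2832225 + 160270/533) = 1/(-1509415655/533) = -533/1509415655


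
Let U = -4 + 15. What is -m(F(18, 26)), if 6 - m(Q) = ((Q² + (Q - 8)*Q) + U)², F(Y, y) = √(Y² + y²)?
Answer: 4108115 - 321760*√10 ≈ 3.0906e+6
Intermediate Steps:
U = 11
m(Q) = 6 - (11 + Q² + Q*(-8 + Q))² (m(Q) = 6 - ((Q² + (Q - 8)*Q) + 11)² = 6 - ((Q² + (-8 + Q)*Q) + 11)² = 6 - ((Q² + Q*(-8 + Q)) + 11)² = 6 - (11 + Q² + Q*(-8 + Q))²)
-m(F(18, 26)) = -(6 - (11 - 8*√(18² + 26²) + 2*(√(18² + 26²))²)²) = -(6 - (11 - 8*√(324 + 676) + 2*(√(324 + 676))²)²) = -(6 - (11 - 80*√10 + 2*(√1000)²)²) = -(6 - (11 - 80*√10 + 2*(10*√10)²)²) = -(6 - (11 - 80*√10 + 2*1000)²) = -(6 - (11 - 80*√10 + 2000)²) = -(6 - (2011 - 80*√10)²) = -6 + (2011 - 80*√10)²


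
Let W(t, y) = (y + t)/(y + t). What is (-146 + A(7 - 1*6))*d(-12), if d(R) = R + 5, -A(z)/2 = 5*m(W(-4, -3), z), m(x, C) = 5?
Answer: 1372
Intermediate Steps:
W(t, y) = 1 (W(t, y) = (t + y)/(t + y) = 1)
A(z) = -50 (A(z) = -10*5 = -2*25 = -50)
d(R) = 5 + R
(-146 + A(7 - 1*6))*d(-12) = (-146 - 50)*(5 - 12) = -196*(-7) = 1372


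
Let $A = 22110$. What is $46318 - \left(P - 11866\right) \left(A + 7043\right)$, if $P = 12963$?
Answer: $-31934523$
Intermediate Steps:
$46318 - \left(P - 11866\right) \left(A + 7043\right) = 46318 - \left(12963 - 11866\right) \left(22110 + 7043\right) = 46318 - 1097 \cdot 29153 = 46318 - 31980841 = -31934523$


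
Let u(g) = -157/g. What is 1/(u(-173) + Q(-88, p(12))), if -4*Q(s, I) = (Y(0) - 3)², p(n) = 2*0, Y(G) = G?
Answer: -692/929 ≈ -0.74489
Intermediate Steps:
p(n) = 0
Q(s, I) = -9/4 (Q(s, I) = -(0 - 3)²/4 = -¼*(-3)² = -¼*9 = -9/4)
1/(u(-173) + Q(-88, p(12))) = 1/(-157/(-173) - 9/4) = 1/(-157*(-1/173) - 9/4) = 1/(157/173 - 9/4) = 1/(-929/692) = -692/929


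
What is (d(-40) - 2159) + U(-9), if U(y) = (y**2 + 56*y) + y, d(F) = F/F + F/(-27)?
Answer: -69890/27 ≈ -2588.5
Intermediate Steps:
d(F) = 1 - F/27 (d(F) = 1 + F*(-1/27) = 1 - F/27)
U(y) = y**2 + 57*y
(d(-40) - 2159) + U(-9) = ((1 - 1/27*(-40)) - 2159) - 9*(57 - 9) = ((1 + 40/27) - 2159) - 9*48 = (67/27 - 2159) - 432 = -58226/27 - 432 = -69890/27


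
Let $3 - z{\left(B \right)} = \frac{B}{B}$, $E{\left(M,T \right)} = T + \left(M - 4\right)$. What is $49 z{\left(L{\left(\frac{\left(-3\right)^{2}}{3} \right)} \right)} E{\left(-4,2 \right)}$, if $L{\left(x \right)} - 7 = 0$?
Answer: $-588$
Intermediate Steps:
$L{\left(x \right)} = 7$ ($L{\left(x \right)} = 7 + 0 = 7$)
$E{\left(M,T \right)} = -4 + M + T$ ($E{\left(M,T \right)} = T + \left(M - 4\right) = T + \left(-4 + M\right) = -4 + M + T$)
$z{\left(B \right)} = 2$ ($z{\left(B \right)} = 3 - \frac{B}{B} = 3 - 1 = 2$)
$49 z{\left(L{\left(\frac{\left(-3\right)^{2}}{3} \right)} \right)} E{\left(-4,2 \right)} = 49 \cdot 2 \left(-4 - 4 + 2\right) = 98 \left(-6\right) = -588$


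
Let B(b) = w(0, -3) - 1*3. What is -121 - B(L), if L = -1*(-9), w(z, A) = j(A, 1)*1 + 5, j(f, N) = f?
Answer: -120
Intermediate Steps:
w(z, A) = 5 + A (w(z, A) = A*1 + 5 = A + 5 = 5 + A)
L = 9
B(b) = -1 (B(b) = (5 - 3) - 1*3 = 2 - 3 = -1)
-121 - B(L) = -121 - 1*(-1) = -121 + 1 = -120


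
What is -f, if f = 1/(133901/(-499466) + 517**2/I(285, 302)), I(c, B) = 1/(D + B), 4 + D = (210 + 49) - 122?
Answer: -499466/58073268804289 ≈ -8.6006e-9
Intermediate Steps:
D = 133 (D = -4 + ((210 + 49) - 122) = -4 + (259 - 122) = -4 + 137 = 133)
I(c, B) = 1/(133 + B)
f = 499466/58073268804289 (f = 1/(133901/(-499466) + 517**2/(1/(133 + 302))) = 1/(133901*(-1/499466) + 267289/(1/435)) = 1/(-133901/499466 + 267289/(1/435)) = 1/(-133901/499466 + 267289*435) = 1/(-133901/499466 + 116270715) = 1/(58073268804289/499466) = 499466/58073268804289 ≈ 8.6006e-9)
-f = -1*499466/58073268804289 = -499466/58073268804289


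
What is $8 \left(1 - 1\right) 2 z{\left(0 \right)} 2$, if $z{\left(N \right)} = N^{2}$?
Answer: $0$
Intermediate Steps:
$8 \left(1 - 1\right) 2 z{\left(0 \right)} 2 = 8 \left(1 - 1\right) 2 \cdot 0^{2} \cdot 2 = 8 \cdot 0 \cdot 2 \cdot 0 \cdot 2 = 8 \cdot 0 \cdot 0 = 0 \cdot 0 = 0$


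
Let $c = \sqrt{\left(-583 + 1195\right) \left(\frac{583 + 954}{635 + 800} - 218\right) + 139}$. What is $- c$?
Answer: $- \frac{i \sqrt{273097506185}}{1435} \approx - 364.17 i$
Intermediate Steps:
$c = \frac{i \sqrt{273097506185}}{1435}$ ($c = \sqrt{612 \left(\frac{1537}{1435} - 218\right) + 139} = \sqrt{612 \left(- \frac{311293}{1435}\right) + 139} = \sqrt{- \frac{190511316}{1435} + 139} = \sqrt{- \frac{190311851}{1435}} = \frac{i \sqrt{273097506185}}{1435} \approx 364.17 i$)
$- c = - \frac{i \sqrt{273097506185}}{1435}$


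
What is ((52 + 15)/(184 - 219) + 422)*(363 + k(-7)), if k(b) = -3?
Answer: 1058616/7 ≈ 1.5123e+5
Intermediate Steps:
((52 + 15)/(184 - 219) + 422)*(363 + k(-7)) = ((52 + 15)/(184 - 219) + 422)*(363 - 3) = (67/(-35) + 422)*360 = (67*(-1/35) + 422)*360 = (-67/35 + 422)*360 = (14703/35)*360 = 1058616/7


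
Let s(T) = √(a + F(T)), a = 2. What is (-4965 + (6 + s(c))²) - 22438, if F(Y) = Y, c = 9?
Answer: -27356 + 12*√11 ≈ -27316.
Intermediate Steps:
s(T) = √(2 + T)
(-4965 + (6 + s(c))²) - 22438 = (-4965 + (6 + √(2 + 9))²) - 22438 = (-4965 + (6 + √11)²) - 22438 = -27403 + (6 + √11)²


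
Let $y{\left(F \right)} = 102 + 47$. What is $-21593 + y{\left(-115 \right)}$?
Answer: $-21444$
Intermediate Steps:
$y{\left(F \right)} = 149$
$-21593 + y{\left(-115 \right)} = -21593 + 149 = -21444$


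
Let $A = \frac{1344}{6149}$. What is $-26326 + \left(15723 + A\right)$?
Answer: $- \frac{65196503}{6149} \approx -10603.0$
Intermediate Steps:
$A = \frac{1344}{6149}$ ($A = 1344 \cdot \frac{1}{6149} = \frac{1344}{6149} \approx 0.21857$)
$-26326 + \left(15723 + A\right) = -26326 + \left(15723 + \frac{1344}{6149}\right) = -26326 + \frac{96682071}{6149} = - \frac{65196503}{6149}$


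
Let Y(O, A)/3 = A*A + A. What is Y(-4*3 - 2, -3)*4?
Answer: 72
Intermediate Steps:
Y(O, A) = 3*A + 3*A² (Y(O, A) = 3*(A*A + A) = 3*(A² + A) = 3*(A + A²) = 3*A + 3*A²)
Y(-4*3 - 2, -3)*4 = (3*(-3)*(1 - 3))*4 = (3*(-3)*(-2))*4 = 18*4 = 72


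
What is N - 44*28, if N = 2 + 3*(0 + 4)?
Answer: -1218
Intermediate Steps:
N = 14 (N = 2 + 3*4 = 2 + 12 = 14)
N - 44*28 = 14 - 44*28 = 14 - 1232 = -1218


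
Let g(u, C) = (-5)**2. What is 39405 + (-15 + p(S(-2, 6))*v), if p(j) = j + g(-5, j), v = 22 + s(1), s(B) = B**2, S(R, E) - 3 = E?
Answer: 40172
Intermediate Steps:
S(R, E) = 3 + E
g(u, C) = 25
v = 23 (v = 22 + 1**2 = 22 + 1 = 23)
p(j) = 25 + j (p(j) = j + 25 = 25 + j)
39405 + (-15 + p(S(-2, 6))*v) = 39405 + (-15 + (25 + (3 + 6))*23) = 39405 + (-15 + (25 + 9)*23) = 39405 + (-15 + 34*23) = 39405 + (-15 + 782) = 39405 + 767 = 40172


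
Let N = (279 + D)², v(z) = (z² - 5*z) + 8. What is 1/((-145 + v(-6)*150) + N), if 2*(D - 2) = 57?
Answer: 4/426981 ≈ 9.3681e-6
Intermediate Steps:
D = 61/2 (D = 2 + (½)*57 = 2 + 57/2 = 61/2 ≈ 30.500)
v(z) = 8 + z² - 5*z
N = 383161/4 (N = (279 + 61/2)² = (619/2)² = 383161/4 ≈ 95790.)
1/((-145 + v(-6)*150) + N) = 1/((-145 + (8 + (-6)² - 5*(-6))*150) + 383161/4) = 1/((-145 + (8 + 36 + 30)*150) + 383161/4) = 1/((-145 + 74*150) + 383161/4) = 1/((-145 + 11100) + 383161/4) = 1/(10955 + 383161/4) = 1/(426981/4) = 4/426981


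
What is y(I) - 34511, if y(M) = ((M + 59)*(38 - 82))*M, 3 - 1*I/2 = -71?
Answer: -1382495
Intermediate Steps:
I = 148 (I = 6 - 2*(-71) = 6 + 142 = 148)
y(M) = M*(-2596 - 44*M) (y(M) = ((59 + M)*(-44))*M = (-2596 - 44*M)*M = M*(-2596 - 44*M))
y(I) - 34511 = -44*148*(59 + 148) - 34511 = -44*148*207 - 34511 = -1347984 - 34511 = -1382495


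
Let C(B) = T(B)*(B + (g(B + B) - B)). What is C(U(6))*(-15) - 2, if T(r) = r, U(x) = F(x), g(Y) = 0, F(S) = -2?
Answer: -2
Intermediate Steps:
U(x) = -2
C(B) = 0 (C(B) = B*(B + (0 - B)) = B*(B - B) = B*0 = 0)
C(U(6))*(-15) - 2 = 0*(-15) - 2 = 0 - 2 = -2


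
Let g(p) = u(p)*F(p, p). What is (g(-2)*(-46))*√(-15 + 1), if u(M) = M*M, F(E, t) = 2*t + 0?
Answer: 736*I*√14 ≈ 2753.9*I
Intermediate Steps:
F(E, t) = 2*t
u(M) = M²
g(p) = 2*p³ (g(p) = p²*(2*p) = 2*p³)
(g(-2)*(-46))*√(-15 + 1) = ((2*(-2)³)*(-46))*√(-15 + 1) = ((2*(-8))*(-46))*√(-14) = (-16*(-46))*(I*√14) = 736*(I*√14) = 736*I*√14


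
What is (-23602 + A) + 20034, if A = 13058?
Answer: 9490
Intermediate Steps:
(-23602 + A) + 20034 = (-23602 + 13058) + 20034 = -10544 + 20034 = 9490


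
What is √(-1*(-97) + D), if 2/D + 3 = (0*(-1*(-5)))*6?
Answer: 17*√3/3 ≈ 9.8150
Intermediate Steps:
D = -⅔ (D = 2/(-3 + (0*(-1*(-5)))*6) = 2/(-3 + (0*5)*6) = 2/(-3 + 0*6) = 2/(-3 + 0) = 2/(-3) = 2*(-⅓) = -⅔ ≈ -0.66667)
√(-1*(-97) + D) = √(-1*(-97) - ⅔) = √(97 - ⅔) = √(289/3) = 17*√3/3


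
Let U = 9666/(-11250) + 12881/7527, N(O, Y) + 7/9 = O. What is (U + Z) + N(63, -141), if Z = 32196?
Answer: 455276348378/14113125 ≈ 32259.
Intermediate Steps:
N(O, Y) = -7/9 + O
U = 4008626/4704375 (U = 9666*(-1/11250) + 12881*(1/7527) = -537/625 + 12881/7527 = 4008626/4704375 ≈ 0.85211)
(U + Z) + N(63, -141) = (4008626/4704375 + 32196) + (-7/9 + 63) = 151466066126/4704375 + 560/9 = 455276348378/14113125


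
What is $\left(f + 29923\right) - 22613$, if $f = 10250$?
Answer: $17560$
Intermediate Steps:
$\left(f + 29923\right) - 22613 = \left(10250 + 29923\right) - 22613 = 40173 - 22613 = 17560$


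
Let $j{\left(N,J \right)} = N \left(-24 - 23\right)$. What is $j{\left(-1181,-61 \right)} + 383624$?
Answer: $439131$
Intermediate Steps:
$j{\left(N,J \right)} = - 47 N$ ($j{\left(N,J \right)} = N \left(-24 - 23\right) = N \left(-47\right) = - 47 N$)
$j{\left(-1181,-61 \right)} + 383624 = \left(-47\right) \left(-1181\right) + 383624 = 55507 + 383624 = 439131$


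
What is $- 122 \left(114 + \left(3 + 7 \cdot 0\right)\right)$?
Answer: $-14274$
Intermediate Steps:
$- 122 \left(114 + \left(3 + 7 \cdot 0\right)\right) = - 122 \left(114 + \left(3 + 0\right)\right) = - 122 \left(114 + 3\right) = \left(-122\right) 117 = -14274$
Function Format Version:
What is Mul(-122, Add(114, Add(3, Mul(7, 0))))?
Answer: -14274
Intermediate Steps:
Mul(-122, Add(114, Add(3, Mul(7, 0)))) = Mul(-122, Add(114, Add(3, 0))) = Mul(-122, Add(114, 3)) = Mul(-122, 117) = -14274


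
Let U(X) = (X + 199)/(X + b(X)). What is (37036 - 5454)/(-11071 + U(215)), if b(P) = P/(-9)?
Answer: -27160520/9519197 ≈ -2.8532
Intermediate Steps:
b(P) = -P/9 (b(P) = P*(-⅑) = -P/9)
U(X) = 9*(199 + X)/(8*X) (U(X) = (X + 199)/(X - X/9) = (199 + X)/((8*X/9)) = (199 + X)*(9/(8*X)) = 9*(199 + X)/(8*X))
(37036 - 5454)/(-11071 + U(215)) = (37036 - 5454)/(-11071 + (9/8)*(199 + 215)/215) = 31582/(-11071 + (9/8)*(1/215)*414) = 31582/(-11071 + 1863/860) = 31582/(-9519197/860) = 31582*(-860/9519197) = -27160520/9519197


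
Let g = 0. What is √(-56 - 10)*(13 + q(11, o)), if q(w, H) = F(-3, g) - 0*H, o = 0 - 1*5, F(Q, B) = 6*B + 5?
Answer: 18*I*√66 ≈ 146.23*I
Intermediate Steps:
F(Q, B) = 5 + 6*B
o = -5 (o = 0 - 5 = -5)
q(w, H) = 5 (q(w, H) = (5 + 6*0) - 0*H = (5 + 0) - 1*0 = 5 + 0 = 5)
√(-56 - 10)*(13 + q(11, o)) = √(-56 - 10)*(13 + 5) = √(-66)*18 = (I*√66)*18 = 18*I*√66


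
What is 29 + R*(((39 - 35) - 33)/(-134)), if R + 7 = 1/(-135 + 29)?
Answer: 390369/14204 ≈ 27.483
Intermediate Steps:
R = -743/106 (R = -7 + 1/(-135 + 29) = -7 + 1/(-106) = -7 - 1/106 = -743/106 ≈ -7.0094)
29 + R*(((39 - 35) - 33)/(-134)) = 29 - 743*((39 - 35) - 33)/(106*(-134)) = 29 - 743*(4 - 33)*(-1)/(106*134) = 29 - (-21547)*(-1)/(106*134) = 29 - 743/106*29/134 = 29 - 21547/14204 = 390369/14204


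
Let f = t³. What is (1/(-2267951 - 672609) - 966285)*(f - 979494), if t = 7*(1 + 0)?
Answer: 2782178274461338751/2940560 ≈ 9.4614e+11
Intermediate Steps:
t = 7 (t = 7*1 = 7)
f = 343 (f = 7³ = 343)
(1/(-2267951 - 672609) - 966285)*(f - 979494) = (1/(-2267951 - 672609) - 966285)*(343 - 979494) = (1/(-2940560) - 966285)*(-979151) = (-1/2940560 - 966285)*(-979151) = -2841419019601/2940560*(-979151) = 2782178274461338751/2940560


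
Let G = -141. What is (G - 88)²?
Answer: 52441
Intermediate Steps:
(G - 88)² = (-141 - 88)² = (-229)² = 52441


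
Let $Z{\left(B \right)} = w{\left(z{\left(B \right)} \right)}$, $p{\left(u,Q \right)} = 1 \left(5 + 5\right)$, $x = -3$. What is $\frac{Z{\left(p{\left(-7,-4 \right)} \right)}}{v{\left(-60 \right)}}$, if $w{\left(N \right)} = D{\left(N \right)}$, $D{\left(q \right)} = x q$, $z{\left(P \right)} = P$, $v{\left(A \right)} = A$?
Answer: $\frac{1}{2} \approx 0.5$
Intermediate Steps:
$D{\left(q \right)} = - 3 q$
$w{\left(N \right)} = - 3 N$
$p{\left(u,Q \right)} = 10$ ($p{\left(u,Q \right)} = 1 \cdot 10 = 10$)
$Z{\left(B \right)} = - 3 B$
$\frac{Z{\left(p{\left(-7,-4 \right)} \right)}}{v{\left(-60 \right)}} = \frac{\left(-3\right) 10}{-60} = \left(-30\right) \left(- \frac{1}{60}\right) = \frac{1}{2}$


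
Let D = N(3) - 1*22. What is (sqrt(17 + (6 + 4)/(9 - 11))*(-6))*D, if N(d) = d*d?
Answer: 156*sqrt(3) ≈ 270.20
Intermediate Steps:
N(d) = d**2
D = -13 (D = 3**2 - 1*22 = 9 - 22 = -13)
(sqrt(17 + (6 + 4)/(9 - 11))*(-6))*D = (sqrt(17 + (6 + 4)/(9 - 11))*(-6))*(-13) = (sqrt(17 + 10/(-2))*(-6))*(-13) = (sqrt(17 + 10*(-1/2))*(-6))*(-13) = (sqrt(17 - 5)*(-6))*(-13) = (sqrt(12)*(-6))*(-13) = ((2*sqrt(3))*(-6))*(-13) = -12*sqrt(3)*(-13) = 156*sqrt(3)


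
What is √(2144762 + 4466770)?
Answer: 2*√1652883 ≈ 2571.3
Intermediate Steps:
√(2144762 + 4466770) = √6611532 = 2*√1652883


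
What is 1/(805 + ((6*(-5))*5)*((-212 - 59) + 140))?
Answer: 1/20455 ≈ 4.8888e-5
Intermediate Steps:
1/(805 + ((6*(-5))*5)*((-212 - 59) + 140)) = 1/(805 + (-30*5)*(-271 + 140)) = 1/(805 - 150*(-131)) = 1/(805 + 19650) = 1/20455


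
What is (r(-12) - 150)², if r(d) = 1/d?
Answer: 3243601/144 ≈ 22525.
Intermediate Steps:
(r(-12) - 150)² = (1/(-12) - 150)² = (-1/12 - 150)² = (-1801/12)² = 3243601/144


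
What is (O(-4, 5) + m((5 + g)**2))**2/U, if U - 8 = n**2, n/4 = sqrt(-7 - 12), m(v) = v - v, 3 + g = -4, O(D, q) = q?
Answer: -25/296 ≈ -0.084459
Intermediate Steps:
g = -7 (g = -3 - 4 = -7)
m(v) = 0
n = 4*I*sqrt(19) (n = 4*sqrt(-7 - 12) = 4*sqrt(-19) = 4*(I*sqrt(19)) = 4*I*sqrt(19) ≈ 17.436*I)
U = -296 (U = 8 + (4*I*sqrt(19))**2 = 8 - 304 = -296)
(O(-4, 5) + m((5 + g)**2))**2/U = (5 + 0)**2/(-296) = 5**2*(-1/296) = 25*(-1/296) = -25/296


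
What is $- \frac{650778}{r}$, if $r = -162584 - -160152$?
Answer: $\frac{325389}{1216} \approx 267.59$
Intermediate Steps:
$r = -2432$ ($r = -162584 + 160152 = -2432$)
$- \frac{650778}{r} = - \frac{650778}{-2432} = \left(-650778\right) \left(- \frac{1}{2432}\right) = \frac{325389}{1216}$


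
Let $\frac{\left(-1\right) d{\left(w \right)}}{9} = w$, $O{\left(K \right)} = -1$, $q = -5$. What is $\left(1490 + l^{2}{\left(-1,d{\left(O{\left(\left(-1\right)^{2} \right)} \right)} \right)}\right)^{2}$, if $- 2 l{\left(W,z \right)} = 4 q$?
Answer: $2528100$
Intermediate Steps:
$d{\left(w \right)} = - 9 w$
$l{\left(W,z \right)} = 10$ ($l{\left(W,z \right)} = - \frac{4 \left(-5\right)}{2} = \left(- \frac{1}{2}\right) \left(-20\right) = 10$)
$\left(1490 + l^{2}{\left(-1,d{\left(O{\left(\left(-1\right)^{2} \right)} \right)} \right)}\right)^{2} = \left(1490 + 10^{2}\right)^{2} = \left(1490 + 100\right)^{2} = 1590^{2} = 2528100$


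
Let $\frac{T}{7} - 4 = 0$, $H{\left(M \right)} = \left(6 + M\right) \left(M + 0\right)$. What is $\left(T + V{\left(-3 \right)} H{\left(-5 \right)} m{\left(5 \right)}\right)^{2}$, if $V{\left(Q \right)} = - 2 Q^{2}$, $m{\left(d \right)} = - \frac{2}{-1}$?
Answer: $43264$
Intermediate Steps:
$m{\left(d \right)} = 2$ ($m{\left(d \right)} = \left(-2\right) \left(-1\right) = 2$)
$H{\left(M \right)} = M \left(6 + M\right)$ ($H{\left(M \right)} = \left(6 + M\right) M = M \left(6 + M\right)$)
$T = 28$ ($T = 28 + 7 \cdot 0 = 28 + 0 = 28$)
$\left(T + V{\left(-3 \right)} H{\left(-5 \right)} m{\left(5 \right)}\right)^{2} = \left(28 + - 2 \left(-3\right)^{2} \left(- 5 \left(6 - 5\right)\right) 2\right)^{2} = \left(28 + \left(-2\right) 9 \left(\left(-5\right) 1\right) 2\right)^{2} = \left(28 + \left(-18\right) \left(-5\right) 2\right)^{2} = \left(28 + 90 \cdot 2\right)^{2} = \left(28 + 180\right)^{2} = 208^{2} = 43264$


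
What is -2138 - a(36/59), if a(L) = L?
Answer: -126178/59 ≈ -2138.6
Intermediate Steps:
-2138 - a(36/59) = -2138 - 36/59 = -126178/59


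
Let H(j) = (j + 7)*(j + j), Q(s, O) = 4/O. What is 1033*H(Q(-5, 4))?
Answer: 16528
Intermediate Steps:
H(j) = 2*j*(7 + j) (H(j) = (7 + j)*(2*j) = 2*j*(7 + j))
1033*H(Q(-5, 4)) = 1033*(2*(4/4)*(7 + 4/4)) = 1033*(2*(4*(1/4))*(7 + 4*(1/4))) = 1033*(2*1*(7 + 1)) = 1033*(2*1*8) = 1033*16 = 16528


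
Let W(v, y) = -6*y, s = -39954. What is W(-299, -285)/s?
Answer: -285/6659 ≈ -0.042799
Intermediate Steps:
W(-299, -285)/s = -6*(-285)/(-39954) = 1710*(-1/39954) = -285/6659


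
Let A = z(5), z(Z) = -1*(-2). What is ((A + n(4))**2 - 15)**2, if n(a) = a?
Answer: 441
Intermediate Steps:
z(Z) = 2
A = 2
((A + n(4))**2 - 15)**2 = ((2 + 4)**2 - 15)**2 = (6**2 - 15)**2 = (36 - 15)**2 = 21**2 = 441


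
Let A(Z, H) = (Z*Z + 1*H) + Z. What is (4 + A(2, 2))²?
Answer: 144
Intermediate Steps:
A(Z, H) = H + Z + Z² (A(Z, H) = (Z² + H) + Z = (H + Z²) + Z = H + Z + Z²)
(4 + A(2, 2))² = (4 + (2 + 2 + 2²))² = (4 + (2 + 2 + 4))² = (4 + 8)² = 12² = 144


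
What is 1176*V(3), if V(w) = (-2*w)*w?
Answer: -21168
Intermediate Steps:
V(w) = -2*w²
1176*V(3) = 1176*(-2*3²) = 1176*(-2*9) = 1176*(-18) = -21168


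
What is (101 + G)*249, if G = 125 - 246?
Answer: -4980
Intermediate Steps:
G = -121
(101 + G)*249 = (101 - 121)*249 = -20*249 = -4980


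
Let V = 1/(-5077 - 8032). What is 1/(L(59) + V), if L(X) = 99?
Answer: 13109/1297790 ≈ 0.010101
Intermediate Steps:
V = -1/13109 (V = 1/(-13109) = -1/13109 ≈ -7.6283e-5)
1/(L(59) + V) = 1/(99 - 1/13109) = 1/(1297790/13109) = 13109/1297790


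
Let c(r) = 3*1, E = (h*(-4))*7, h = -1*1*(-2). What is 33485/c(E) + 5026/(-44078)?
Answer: 737968376/66117 ≈ 11162.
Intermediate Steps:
h = 2 (h = -1*(-2) = 2)
E = -56 (E = (2*(-4))*7 = -8*7 = -56)
c(r) = 3
33485/c(E) + 5026/(-44078) = 33485/3 + 5026/(-44078) = 33485*(1/3) + 5026*(-1/44078) = 33485/3 - 2513/22039 = 737968376/66117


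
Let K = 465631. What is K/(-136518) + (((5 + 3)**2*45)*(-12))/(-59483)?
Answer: -22979066693/8120500194 ≈ -2.8298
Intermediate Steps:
K/(-136518) + (((5 + 3)**2*45)*(-12))/(-59483) = 465631/(-136518) + (((5 + 3)**2*45)*(-12))/(-59483) = 465631*(-1/136518) + ((8**2*45)*(-12))*(-1/59483) = -465631/136518 + ((64*45)*(-12))*(-1/59483) = -465631/136518 + (2880*(-12))*(-1/59483) = -465631/136518 - 34560*(-1/59483) = -465631/136518 + 34560/59483 = -22979066693/8120500194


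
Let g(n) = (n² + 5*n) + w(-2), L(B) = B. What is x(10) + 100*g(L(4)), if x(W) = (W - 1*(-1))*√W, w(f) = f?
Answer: 3400 + 11*√10 ≈ 3434.8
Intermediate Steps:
x(W) = √W*(1 + W) (x(W) = (W + 1)*√W = (1 + W)*√W = √W*(1 + W))
g(n) = -2 + n² + 5*n (g(n) = (n² + 5*n) - 2 = -2 + n² + 5*n)
x(10) + 100*g(L(4)) = √10*(1 + 10) + 100*(-2 + 4² + 5*4) = √10*11 + 100*(-2 + 16 + 20) = 11*√10 + 100*34 = 11*√10 + 3400 = 3400 + 11*√10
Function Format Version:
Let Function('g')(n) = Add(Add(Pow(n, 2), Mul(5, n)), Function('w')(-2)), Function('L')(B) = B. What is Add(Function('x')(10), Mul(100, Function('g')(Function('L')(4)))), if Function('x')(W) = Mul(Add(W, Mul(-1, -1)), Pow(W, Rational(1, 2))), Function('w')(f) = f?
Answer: Add(3400, Mul(11, Pow(10, Rational(1, 2)))) ≈ 3434.8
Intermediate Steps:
Function('x')(W) = Mul(Pow(W, Rational(1, 2)), Add(1, W)) (Function('x')(W) = Mul(Add(W, 1), Pow(W, Rational(1, 2))) = Mul(Add(1, W), Pow(W, Rational(1, 2))) = Mul(Pow(W, Rational(1, 2)), Add(1, W)))
Function('g')(n) = Add(-2, Pow(n, 2), Mul(5, n)) (Function('g')(n) = Add(Add(Pow(n, 2), Mul(5, n)), -2) = Add(-2, Pow(n, 2), Mul(5, n)))
Add(Function('x')(10), Mul(100, Function('g')(Function('L')(4)))) = Add(Mul(Pow(10, Rational(1, 2)), Add(1, 10)), Mul(100, Add(-2, Pow(4, 2), Mul(5, 4)))) = Add(Mul(Pow(10, Rational(1, 2)), 11), Mul(100, Add(-2, 16, 20))) = Add(Mul(11, Pow(10, Rational(1, 2))), Mul(100, 34)) = Add(Mul(11, Pow(10, Rational(1, 2))), 3400) = Add(3400, Mul(11, Pow(10, Rational(1, 2))))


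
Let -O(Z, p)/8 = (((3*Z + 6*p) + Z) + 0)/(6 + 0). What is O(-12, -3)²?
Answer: 7744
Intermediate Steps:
O(Z, p) = -8*p - 16*Z/3 (O(Z, p) = -8*(((3*Z + 6*p) + Z) + 0)/(6 + 0) = -8*((4*Z + 6*p) + 0)/6 = -8*(4*Z + 6*p)/6 = -8*(p + 2*Z/3) = -8*p - 16*Z/3)
O(-12, -3)² = (-8*(-3) - 16/3*(-12))² = (24 + 64)² = 88² = 7744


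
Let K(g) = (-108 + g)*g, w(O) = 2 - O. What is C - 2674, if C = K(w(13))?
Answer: -1365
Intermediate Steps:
K(g) = g*(-108 + g)
C = 1309 (C = (2 - 1*13)*(-108 + (2 - 1*13)) = (2 - 13)*(-108 + (2 - 13)) = -11*(-108 - 11) = -11*(-119) = 1309)
C - 2674 = 1309 - 2674 = -1365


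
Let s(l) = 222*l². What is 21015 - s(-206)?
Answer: -9399777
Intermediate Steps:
21015 - s(-206) = 21015 - 222*(-206)² = 21015 - 222*42436 = 21015 - 1*9420792 = 21015 - 9420792 = -9399777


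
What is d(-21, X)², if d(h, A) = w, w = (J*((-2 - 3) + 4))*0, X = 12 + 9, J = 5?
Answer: 0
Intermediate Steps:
X = 21
w = 0 (w = (5*((-2 - 3) + 4))*0 = (5*(-5 + 4))*0 = (5*(-1))*0 = -5*0 = 0)
d(h, A) = 0
d(-21, X)² = 0² = 0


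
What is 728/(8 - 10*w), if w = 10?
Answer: -182/23 ≈ -7.9130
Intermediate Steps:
728/(8 - 10*w) = 728/(8 - 10*10) = 728/(8 - 100) = 728/(-92) = 728*(-1/92) = -182/23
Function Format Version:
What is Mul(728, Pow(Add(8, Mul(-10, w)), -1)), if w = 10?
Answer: Rational(-182, 23) ≈ -7.9130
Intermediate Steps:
Mul(728, Pow(Add(8, Mul(-10, w)), -1)) = Mul(728, Pow(Add(8, Mul(-10, 10)), -1)) = Mul(728, Pow(Add(8, -100), -1)) = Mul(728, Pow(-92, -1)) = Mul(728, Rational(-1, 92)) = Rational(-182, 23)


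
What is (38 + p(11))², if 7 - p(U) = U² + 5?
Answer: 6561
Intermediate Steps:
p(U) = 2 - U² (p(U) = 7 - (U² + 5) = 7 - (5 + U²) = 7 + (-5 - U²) = 2 - U²)
(38 + p(11))² = (38 + (2 - 1*11²))² = (38 + (2 - 1*121))² = (38 + (2 - 121))² = (38 - 119)² = (-81)² = 6561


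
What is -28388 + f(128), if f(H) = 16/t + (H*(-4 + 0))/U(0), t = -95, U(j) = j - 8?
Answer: -2690796/95 ≈ -28324.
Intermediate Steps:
U(j) = -8 + j
f(H) = -16/95 + H/2 (f(H) = 16/(-95) + (H*(-4 + 0))/(-8 + 0) = 16*(-1/95) + (H*(-4))/(-8) = -16/95 - 4*H*(-⅛) = -16/95 + H/2)
-28388 + f(128) = -28388 + (-16/95 + (½)*128) = -28388 + (-16/95 + 64) = -28388 + 6064/95 = -2690796/95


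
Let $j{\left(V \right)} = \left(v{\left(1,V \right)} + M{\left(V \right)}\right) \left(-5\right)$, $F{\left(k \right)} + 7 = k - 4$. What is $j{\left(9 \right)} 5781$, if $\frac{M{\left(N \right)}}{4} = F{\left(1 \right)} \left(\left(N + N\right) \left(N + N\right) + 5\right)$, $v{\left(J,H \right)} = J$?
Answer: $380360895$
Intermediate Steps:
$F{\left(k \right)} = -11 + k$ ($F{\left(k \right)} = -7 + \left(k - 4\right) = -7 + \left(-4 + k\right) = -11 + k$)
$M{\left(N \right)} = -200 - 160 N^{2}$ ($M{\left(N \right)} = 4 \left(-11 + 1\right) \left(\left(N + N\right) \left(N + N\right) + 5\right) = 4 \left(- 10 \left(2 N 2 N + 5\right)\right) = 4 \left(- 10 \left(4 N^{2} + 5\right)\right) = 4 \left(- 10 \left(5 + 4 N^{2}\right)\right) = 4 \left(-50 - 40 N^{2}\right) = -200 - 160 N^{2}$)
$j{\left(V \right)} = 995 + 800 V^{2}$ ($j{\left(V \right)} = \left(1 - \left(200 + 160 V^{2}\right)\right) \left(-5\right) = \left(-199 - 160 V^{2}\right) \left(-5\right) = 995 + 800 V^{2}$)
$j{\left(9 \right)} 5781 = \left(995 + 800 \cdot 9^{2}\right) 5781 = \left(995 + 800 \cdot 81\right) 5781 = \left(995 + 64800\right) 5781 = 65795 \cdot 5781 = 380360895$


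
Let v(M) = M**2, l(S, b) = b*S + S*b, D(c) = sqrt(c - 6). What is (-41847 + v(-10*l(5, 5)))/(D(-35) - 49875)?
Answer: -10381630875/2487515666 - 208153*I*sqrt(41)/2487515666 ≈ -4.1735 - 0.00053581*I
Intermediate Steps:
D(c) = sqrt(-6 + c)
l(S, b) = 2*S*b (l(S, b) = S*b + S*b = 2*S*b)
(-41847 + v(-10*l(5, 5)))/(D(-35) - 49875) = (-41847 + (-20*5*5)**2)/(sqrt(-6 - 35) - 49875) = (-41847 + (-10*50)**2)/(sqrt(-41) - 49875) = (-41847 + (-500)**2)/(I*sqrt(41) - 49875) = (-41847 + 250000)/(-49875 + I*sqrt(41)) = 208153/(-49875 + I*sqrt(41))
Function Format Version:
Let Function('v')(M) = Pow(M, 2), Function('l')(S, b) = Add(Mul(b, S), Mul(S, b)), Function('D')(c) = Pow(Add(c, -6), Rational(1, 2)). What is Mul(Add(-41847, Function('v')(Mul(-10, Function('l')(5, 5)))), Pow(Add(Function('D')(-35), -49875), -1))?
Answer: Add(Rational(-10381630875, 2487515666), Mul(Rational(-208153, 2487515666), I, Pow(41, Rational(1, 2)))) ≈ Add(-4.1735, Mul(-0.00053581, I))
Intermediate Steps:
Function('D')(c) = Pow(Add(-6, c), Rational(1, 2))
Function('l')(S, b) = Mul(2, S, b) (Function('l')(S, b) = Add(Mul(S, b), Mul(S, b)) = Mul(2, S, b))
Mul(Add(-41847, Function('v')(Mul(-10, Function('l')(5, 5)))), Pow(Add(Function('D')(-35), -49875), -1)) = Mul(Add(-41847, Pow(Mul(-10, Mul(2, 5, 5)), 2)), Pow(Add(Pow(Add(-6, -35), Rational(1, 2)), -49875), -1)) = Mul(Add(-41847, Pow(Mul(-10, 50), 2)), Pow(Add(Pow(-41, Rational(1, 2)), -49875), -1)) = Mul(Add(-41847, Pow(-500, 2)), Pow(Add(Mul(I, Pow(41, Rational(1, 2))), -49875), -1)) = Mul(Add(-41847, 250000), Pow(Add(-49875, Mul(I, Pow(41, Rational(1, 2)))), -1)) = Mul(208153, Pow(Add(-49875, Mul(I, Pow(41, Rational(1, 2)))), -1))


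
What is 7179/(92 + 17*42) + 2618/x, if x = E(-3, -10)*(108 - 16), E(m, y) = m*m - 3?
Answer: 1518229/111228 ≈ 13.650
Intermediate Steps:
E(m, y) = -3 + m² (E(m, y) = m² - 3 = -3 + m²)
x = 552 (x = (-3 + (-3)²)*(108 - 16) = (-3 + 9)*92 = 6*92 = 552)
7179/(92 + 17*42) + 2618/x = 7179/(92 + 17*42) + 2618/552 = 7179/(92 + 714) + 2618*(1/552) = 7179/806 + 1309/276 = 1518229/111228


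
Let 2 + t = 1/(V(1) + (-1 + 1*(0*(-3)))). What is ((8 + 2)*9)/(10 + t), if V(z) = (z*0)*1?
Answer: 90/7 ≈ 12.857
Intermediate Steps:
V(z) = 0 (V(z) = 0*1 = 0)
t = -3 (t = -2 + 1/(0 + (-1 + 1*(0*(-3)))) = -2 + 1/(0 + (-1 + 1*0)) = -2 + 1/(0 + (-1 + 0)) = -2 + 1/(0 - 1) = -2 + 1/(-1) = -2 - 1 = -3)
((8 + 2)*9)/(10 + t) = ((8 + 2)*9)/(10 - 3) = (10*9)/7 = 90*(1/7) = 90/7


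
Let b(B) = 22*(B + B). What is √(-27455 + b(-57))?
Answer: 19*I*√83 ≈ 173.1*I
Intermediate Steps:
b(B) = 44*B (b(B) = 22*(2*B) = 44*B)
√(-27455 + b(-57)) = √(-27455 + 44*(-57)) = √(-27455 - 2508) = √(-29963) = 19*I*√83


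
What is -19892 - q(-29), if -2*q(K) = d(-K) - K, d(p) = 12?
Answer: -39743/2 ≈ -19872.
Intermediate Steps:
q(K) = -6 + K/2 (q(K) = -(12 - K)/2 = -6 + K/2)
-19892 - q(-29) = -19892 - (-6 + (½)*(-29)) = -19892 - (-6 - 29/2) = -19892 - 1*(-41/2) = -19892 + 41/2 = -39743/2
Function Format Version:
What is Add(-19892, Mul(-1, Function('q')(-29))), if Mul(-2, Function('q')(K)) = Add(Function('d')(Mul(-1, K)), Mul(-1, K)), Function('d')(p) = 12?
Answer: Rational(-39743, 2) ≈ -19872.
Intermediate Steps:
Function('q')(K) = Add(-6, Mul(Rational(1, 2), K)) (Function('q')(K) = Mul(Rational(-1, 2), Add(12, Mul(-1, K))) = Add(-6, Mul(Rational(1, 2), K)))
Add(-19892, Mul(-1, Function('q')(-29))) = Add(-19892, Mul(-1, Add(-6, Mul(Rational(1, 2), -29)))) = Add(-19892, Mul(-1, Add(-6, Rational(-29, 2)))) = Add(-19892, Mul(-1, Rational(-41, 2))) = Add(-19892, Rational(41, 2)) = Rational(-39743, 2)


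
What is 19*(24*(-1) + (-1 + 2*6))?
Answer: -247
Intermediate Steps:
19*(24*(-1) + (-1 + 2*6)) = 19*(-24 + (-1 + 12)) = 19*(-24 + 11) = 19*(-13) = -247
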